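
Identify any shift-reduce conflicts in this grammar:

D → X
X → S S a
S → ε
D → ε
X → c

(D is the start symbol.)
Augment with D' → D and build the canonical LR(0) collection (I0 = CLOSURE({[D' → . D]}), then GOTO on every symbol after a dot until no new states appear). It has 7 states:
  I0: { [D → . X], [D → .], [D' → . D], [S → .], [X → . S S a], [X → . c] }  — shift, 2 reduces
  I1: { [D' → D .] }  — accept
  I2: { [S → .], [X → S . S a] }  — reduce
  I3: { [D → X .] }  — reduce
  I4: { [X → c .] }  — reduce
  I5: { [X → S S . a] }  — shift
  I6: { [X → S S a .] }  — reduce

I0 contains reduce items [D → .], [S → .] and shift item [X → . c] — shift-reduce conflict.

Answer: Yes — I0: [D → .] vs [X → . c]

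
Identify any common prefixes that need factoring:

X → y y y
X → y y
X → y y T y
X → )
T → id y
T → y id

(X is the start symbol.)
Yes, X has productions with common prefix 'y y'

Left-factoring is needed when two productions for the same non-terminal
share a common prefix on the right-hand side.

Productions for X:
  X → y y y
  X → y y
  X → y y T y
  X → )
Productions for T:
  T → id y
  T → y id

Found common prefix 'y y' in productions for X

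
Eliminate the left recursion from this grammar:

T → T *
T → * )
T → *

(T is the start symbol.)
T is directly left-recursive. The standard transformation for
  A → A α₁ | ... | A α_m | β₁ | ... | β_n
is
  A  → β₁ A' | ... | β_n A'
  A' → α₁ A' | ... | α_m A' | ε

T → * ) becomes T → * ) T'
T → * becomes T → * T'
T → T * becomes T' → * T'
Add T' → ε

Resulting grammar:
T → * ) T'
T → * T'
T' → * T'
T' → ε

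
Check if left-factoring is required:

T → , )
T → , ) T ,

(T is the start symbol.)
Yes, T has productions with common prefix ', )'

Left-factoring is needed when two productions for the same non-terminal
share a common prefix on the right-hand side.

Productions for T:
  T → , )
  T → , ) T ,

Found common prefix ', )' in productions for T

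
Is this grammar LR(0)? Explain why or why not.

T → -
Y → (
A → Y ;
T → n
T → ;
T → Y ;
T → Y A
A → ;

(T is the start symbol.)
No. Reduce-reduce conflict: [A → ; .] and [T → Y ; .]

A grammar is LR(0) if no state in the canonical LR(0) collection has:
  - both a shift item (dot before a terminal) and a complete item (shift-reduce conflict), or
  - two or more complete items (reduce-reduce conflict; the accept item [T' → T .] counts as a complete item here).

Augment with T' → T and build the canonical LR(0) collection (I0 = CLOSURE({[T' → . T]}), then GOTO on every symbol after a dot until no new states appear). It has 11 states:
  I0: { [T → . -], [T → . ;], [T → . Y ;], [T → . Y A], [T → . n], [T' → . T], [Y → . (] }  — shift
  I1: { [Y → ( .] }  — reduce
  I2: { [T → - .] }  — reduce
  I3: { [T → ; .] }  — reduce
  I4: { [T' → T .] }  — accept
  I5: { [A → . ;], [A → . Y ;], [T → Y . ;], [T → Y . A], [Y → . (] }  — shift
  I6: { [T → n .] }  — reduce
  I7: { [A → ; .], [T → Y ; .] }  — 2 reduces
  I8: { [T → Y A .] }  — reduce
  I9: { [A → Y . ;] }  — shift
  I10: { [A → Y ; .] }  — reduce

Conflict in state I7:
  Reduce-reduce conflict: [A → ; .] and [T → Y ; .]
So the grammar is NOT LR(0).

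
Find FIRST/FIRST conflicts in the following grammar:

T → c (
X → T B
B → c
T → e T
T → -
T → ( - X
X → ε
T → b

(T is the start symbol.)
No FIRST/FIRST conflicts.

A FIRST/FIRST conflict occurs when two productions N → α and N → β for the same non-terminal have FIRST(α) ∩ FIRST(β) ≠ ∅ (with ε ∈ FIRST of a nullable right-hand side, so two nullable alternatives also conflict).

FIRST sets of the non-terminals at (or reachable through a nullable prefix from) the front of some alternative:
  FIRST(T) = { '(', '-', 'b', 'c', 'e' }

Productions for T:
  T → c (: FIRST = { 'c' }
  T → e T: FIRST = { 'e' }
  T → -: FIRST = { '-' }
  T → ( - X: FIRST = { '(' }
  T → b: FIRST = { 'b' }
Productions for X:
  X → T B: FIRST = { '(', '-', 'b', 'c', 'e' }
  X → ε: FIRST = { ε }
B has only one production, so no FIRST/FIRST conflict is possible there.

All alternatives of each non-terminal have pairwise disjoint FIRST sets.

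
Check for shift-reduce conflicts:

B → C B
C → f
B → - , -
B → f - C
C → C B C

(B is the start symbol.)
Yes — I4: [C → f .] vs [B → f . - C]; I6: [B → f - C .] vs [B → . - , -]; I9: [C → C B C .] vs [B → . - , -]; I10: [B → C B .] vs [C → . f]

A shift-reduce conflict occurs when an LR(0) state has both:
  - a complete (reduce) item [A → α .] (dot at the end), and
  - a shift item [B → β . c γ] (dot before a terminal).

Augment with B' → B and build the canonical LR(0) collection (I0 = CLOSURE({[B' → . B]}), then GOTO on every symbol after a dot until no new states appear). It has 13 states:
  I0: { [B → . - , -], [B → . C B], [B → . f - C], [B' → . B], [C → . C B C], [C → . f] }  — shift
  I1: { [B → - . , -] }  — shift
  I2: { [B' → B .] }  — accept
  I3: { [B → . - , -], [B → . C B], [B → . f - C], [B → C . B], [C → . C B C], [C → . f], [C → C . B C] }  — shift
  I4: { [B → f . - C], [C → f .] }  — shift, reduce
  I5: { [B → f - . C], [C → . C B C], [C → . f] }  — shift
  I6: { [B → . - , -], [B → . C B], [B → . f - C], [B → f - C .], [C → . C B C], [C → . f], [C → C . B C] }  — shift, reduce
  I7: { [C → f .] }  — reduce
  I8: { [C → . C B C], [C → . f], [C → C B . C] }  — shift
  I9: { [B → . - , -], [B → . C B], [B → . f - C], [C → . C B C], [C → . f], [C → C . B C], [C → C B C .] }  — shift, reduce
  I10: { [B → C B .], [C → . C B C], [C → . f], [C → C B . C] }  — shift, reduce
  I11: { [B → - , . -] }  — shift
  I12: { [B → - , - .] }  — reduce

I4 contains reduce item [C → f .] and shift item [B → f . - C] — shift-reduce conflict.
I6 contains reduce item [B → f - C .] and shift items [B → . - , -], [B → . f - C], [C → . f] — shift-reduce conflict.
I9 contains reduce item [C → C B C .] and shift items [B → . - , -], [B → . f - C], [C → . f] — shift-reduce conflict.
I10 contains reduce item [B → C B .] and shift item [C → . f] — shift-reduce conflict.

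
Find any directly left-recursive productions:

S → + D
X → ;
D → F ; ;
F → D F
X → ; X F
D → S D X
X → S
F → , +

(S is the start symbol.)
No direct left recursion

Direct left recursion occurs when N → N α for some non-terminal N (the right-hand side begins with the left-hand side itself).

S → + D: starts with '+'
X → ;: starts with ';'
D → F ; ;: starts with F
F → D F: starts with D
X → ; X F: starts with ';'
D → S D X: starts with S
X → S: starts with S
F → , +: starts with ','

No direct left recursion found.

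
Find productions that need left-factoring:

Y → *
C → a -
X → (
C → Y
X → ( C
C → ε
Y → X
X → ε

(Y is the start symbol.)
Yes, X has productions with common prefix '('

Left-factoring is needed when two productions for the same non-terminal
share a common prefix on the right-hand side.

Productions for Y:
  Y → *
  Y → X
Productions for C:
  C → a -
  C → Y
  C → ε
Productions for X:
  X → (
  X → ( C
  X → ε

Found common prefix '(' in productions for X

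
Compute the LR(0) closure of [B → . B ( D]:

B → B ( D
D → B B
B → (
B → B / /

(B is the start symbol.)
{ [B → . (], [B → . B ( D], [B → . B / /] }

Start with: [B → . B ( D]
  [B → . B ( D] has the dot before B: add [B → . (], [B → . B / /]
No further items can be added.

CLOSURE = { [B → . (], [B → . B ( D], [B → . B / /] }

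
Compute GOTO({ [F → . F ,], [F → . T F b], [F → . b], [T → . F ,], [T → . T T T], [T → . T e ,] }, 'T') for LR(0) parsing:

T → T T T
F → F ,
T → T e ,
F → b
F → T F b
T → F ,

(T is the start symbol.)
{ [F → . F ,], [F → . T F b], [F → . b], [F → T . F b], [T → . F ,], [T → . T T T], [T → . T e ,], [T → T . T T], [T → T . e ,] }

GOTO(I, 'T') = CLOSURE({ [A → αX.β] : [A → α.Xβ] ∈ I, X = 'T' })

Items with dot before 'T', with the dot advanced:
  [F → . T F b] → [F → T . F b]
  [T → . T T T] → [T → T . T T]
  [T → . T e ,] → [T → T . e ,]
Closure of the advanced items:
  [F → T . F b] has the dot before F: add [F → . F ,], [F → . b], [F → . T F b]
  [T → T . T T] has the dot before T: add [T → . T T T], [T → . T e ,], [T → . F ,]

GOTO = { [F → . F ,], [F → . T F b], [F → . b], [F → T . F b], [T → . F ,], [T → . T T T], [T → . T e ,], [T → T . T T], [T → T . e ,] }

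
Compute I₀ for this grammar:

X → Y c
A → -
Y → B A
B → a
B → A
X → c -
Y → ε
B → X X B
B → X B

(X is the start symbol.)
First, augment the grammar with X' → X
I₀ = CLOSURE({ [X' → . X] }):
  [X' → . X] has the dot before X: add [X → . Y c], [X → . c -]
  [X → . Y c] has the dot before Y: add [Y → . B A], [Y → .]
  [Y → . B A] has the dot before B: add [B → . a], [B → . A], [B → . X X B], [B → . X B]
  [B → . A] has the dot before A: add [A → . -]
No further items can be added.

I₀ = { [A → . -], [B → . A], [B → . X B], [B → . X X B], [B → . a], [X → . Y c], [X → . c -], [X' → . X], [Y → . B A], [Y → .] }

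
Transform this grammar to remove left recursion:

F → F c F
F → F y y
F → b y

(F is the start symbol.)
F is directly left-recursive. The standard transformation for
  A → A α₁ | ... | A α_m | β₁ | ... | β_n
is
  A  → β₁ A' | ... | β_n A'
  A' → α₁ A' | ... | α_m A' | ε

F → b y becomes F → b y F'
F → F c F becomes F' → c F F'
F → F y y becomes F' → y y F'
Add F' → ε

Resulting grammar:
F → b y F'
F' → c F F'
F' → y y F'
F' → ε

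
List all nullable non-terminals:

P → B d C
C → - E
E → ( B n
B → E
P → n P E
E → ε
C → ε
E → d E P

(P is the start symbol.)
ε-productions: E → ε, C → ε
So E, C are immediately nullable.
B → E: every symbol on the right is nullable, so B is nullable too.
No further non-terminal can be added: every production for the remaining non-terminals contains a terminal or a non-nullable non-terminal.
Nullable = { 'B', 'C', 'E' }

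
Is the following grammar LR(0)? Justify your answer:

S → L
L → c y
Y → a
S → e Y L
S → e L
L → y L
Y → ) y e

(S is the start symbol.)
A grammar is LR(0) if no state in the canonical LR(0) collection has:
  - both a shift item (dot before a terminal) and a complete item (shift-reduce conflict), or
  - two or more complete items (reduce-reduce conflict; the accept item [S' → S .] counts as a complete item here).

Augment with S' → S and build the canonical LR(0) collection (I0 = CLOSURE({[S' → . S]}), then GOTO on every symbol after a dot until no new states appear). It has 15 states:
  I0: { [L → . c y], [L → . y L], [S → . L], [S → . e L], [S → . e Y L], [S' → . S] }  — shift
  I1: { [S → L .] }  — reduce
  I2: { [S' → S .] }  — accept
  I3: { [L → c . y] }  — shift
  I4: { [L → . c y], [L → . y L], [S → e . L], [S → e . Y L], [Y → . ) y e], [Y → . a] }  — shift
  I5: { [L → . c y], [L → . y L], [L → y . L] }  — shift
  I6: { [L → y L .] }  — reduce
  I7: { [Y → ) . y e] }  — shift
  I8: { [S → e L .] }  — reduce
  I9: { [L → . c y], [L → . y L], [S → e Y . L] }  — shift
  I10: { [Y → a .] }  — reduce
  I11: { [S → e Y L .] }  — reduce
  I12: { [Y → ) y . e] }  — shift
  I13: { [Y → ) y e .] }  — reduce
  I14: { [L → c y .] }  — reduce

Every state is either a pure shift/goto state or contains exactly one complete item and nothing to shift — no conflicts. The grammar is LR(0).

Answer: Yes, the grammar is LR(0)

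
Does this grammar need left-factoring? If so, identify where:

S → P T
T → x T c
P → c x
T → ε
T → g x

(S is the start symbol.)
Left-factoring is needed when two productions for the same non-terminal
share a common prefix on the right-hand side.

Productions for T:
  T → x T c
  T → ε
  T → g x

No common prefixes found.

Answer: No, left-factoring is not needed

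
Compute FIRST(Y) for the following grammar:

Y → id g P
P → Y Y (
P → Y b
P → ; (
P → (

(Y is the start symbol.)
To compute FIRST(Y), examine every production with Y on the left-hand side, reading each right-hand side left to right until a non-nullable symbol is reached.

From Y → id g P:
  - id is a terminal: add 'id' and stop

Collecting: FIRST(Y) = { 'id' }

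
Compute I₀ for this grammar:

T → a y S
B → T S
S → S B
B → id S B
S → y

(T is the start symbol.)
{ [T → . a y S], [T' → . T] }

First, augment the grammar with T' → T
I₀ = CLOSURE({ [T' → . T] }):
  [T' → . T] has the dot before T: add [T → . a y S]
No further items can be added.

I₀ = { [T → . a y S], [T' → . T] }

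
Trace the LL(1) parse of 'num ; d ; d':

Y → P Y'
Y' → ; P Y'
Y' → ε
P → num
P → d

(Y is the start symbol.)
Stack is shown with the top on the left.

Stack     Input          Action
-------------------------------
Y $       num ; d ; d $  output Y → P Y'
P Y' $    num ; d ; d $  output P → num
num Y' $  num ; d ; d $  match 'num'
Y' $      ; d ; d $      output Y' → ; P Y'
; P Y' $  ; d ; d $      match ';'
P Y' $    d ; d $        output P → d
d Y' $    d ; d $        match 'd'
Y' $      ; d $          output Y' → ; P Y'
; P Y' $  ; d $          match ';'
P Y' $    d $            output P → d
d Y' $    d $            match 'd'
Y' $      $              output Y' → ε
$         $              accept

The string is accepted.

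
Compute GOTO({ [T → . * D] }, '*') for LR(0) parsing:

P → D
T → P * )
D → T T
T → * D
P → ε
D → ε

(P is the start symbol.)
GOTO(I, '*') = CLOSURE({ [A → αX.β] : [A → α.Xβ] ∈ I, X = '*' })

Items with dot before '*', with the dot advanced:
  [T → . * D] → [T → * . D]
Closure of the advanced items:
  [T → * . D] has the dot before D: add [D → . T T], [D → .]
  [D → . T T] has the dot before T: add [T → . P * )], [T → . * D]
  [T → . P * )] has the dot before P: add [P → . D], [P → .]

GOTO = { [D → . T T], [D → .], [P → . D], [P → .], [T → * . D], [T → . * D], [T → . P * )] }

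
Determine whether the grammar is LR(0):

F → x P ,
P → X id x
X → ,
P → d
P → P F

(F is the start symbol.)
A grammar is LR(0) if no state in the canonical LR(0) collection has:
  - both a shift item (dot before a terminal) and a complete item (shift-reduce conflict), or
  - two or more complete items (reduce-reduce conflict; the accept item [F' → F .] counts as a complete item here).

Augment with F' → F and build the canonical LR(0) collection (I0 = CLOSURE({[F' → . F]}), then GOTO on every symbol after a dot until no new states appear). It has 11 states:
  I0: { [F → . x P ,], [F' → . F] }  — shift
  I1: { [F' → F .] }  — accept
  I2: { [F → x . P ,], [P → . P F], [P → . X id x], [P → . d], [X → . ,] }  — shift
  I3: { [X → , .] }  — reduce
  I4: { [F → . x P ,], [F → x P . ,], [P → P . F] }  — shift
  I5: { [P → X . id x] }  — shift
  I6: { [P → d .] }  — reduce
  I7: { [P → X id . x] }  — shift
  I8: { [P → X id x .] }  — reduce
  I9: { [F → x P , .] }  — reduce
  I10: { [P → P F .] }  — reduce

Every state is either a pure shift/goto state or contains exactly one complete item and nothing to shift — no conflicts. The grammar is LR(0).

Answer: Yes, the grammar is LR(0)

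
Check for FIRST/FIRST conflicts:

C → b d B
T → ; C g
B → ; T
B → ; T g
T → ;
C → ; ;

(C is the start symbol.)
A FIRST/FIRST conflict occurs when two productions N → α and N → β for the same non-terminal have FIRST(α) ∩ FIRST(β) ≠ ∅ (with ε ∈ FIRST of a nullable right-hand side, so two nullable alternatives also conflict).

Productions for C:
  C → b d B: FIRST = { 'b' }
  C → ; ;: FIRST = { ';' }
Productions for T:
  T → ; C g: FIRST = { ';' }
  T → ;: FIRST = { ';' }
Productions for B:
  B → ; T: FIRST = { ';' }
  B → ; T g: FIRST = { ';' }

Conflict for T: T → ; C g and T → ;
  Overlap: { ';' }
Conflict for B: B → ; T and B → ; T g
  Overlap: { ';' }

Answer: Yes. T → ';' C g / T → ';' on { ';' }; B → ';' T / B → ';' T g on { ';' }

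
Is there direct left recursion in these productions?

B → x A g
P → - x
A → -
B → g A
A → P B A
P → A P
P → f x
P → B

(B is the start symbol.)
No direct left recursion

Direct left recursion occurs when N → N α for some non-terminal N (the right-hand side begins with the left-hand side itself).

B → x A g: starts with x
P → - x: starts with '-'
A → -: starts with '-'
B → g A: starts with g
A → P B A: starts with P
P → A P: starts with A
P → f x: starts with f
P → B: starts with B

No direct left recursion found.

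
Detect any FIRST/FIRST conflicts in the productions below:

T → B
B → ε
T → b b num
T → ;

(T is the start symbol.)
No FIRST/FIRST conflicts.

A FIRST/FIRST conflict occurs when two productions N → α and N → β for the same non-terminal have FIRST(α) ∩ FIRST(β) ≠ ∅ (with ε ∈ FIRST of a nullable right-hand side, so two nullable alternatives also conflict).

FIRST sets of the non-terminals at (or reachable through a nullable prefix from) the front of some alternative:
  FIRST(B) = { ε }

Productions for T:
  T → B: FIRST = { ε }
  T → b b num: FIRST = { 'b' }
  T → ;: FIRST = { ';' }
B has only one production, so no FIRST/FIRST conflict is possible there.

All alternatives of each non-terminal have pairwise disjoint FIRST sets.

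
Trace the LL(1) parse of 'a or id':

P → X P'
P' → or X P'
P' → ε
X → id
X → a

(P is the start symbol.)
LL(1) parsing maintains a stack (initially the start symbol over $) and the input. At each step: if the stack top is a terminal, match it against the current input token; if it is a non-terminal N, replace it with the RHS of M[N, lookahead] (the unique production whose predict set contains the lookahead).

Stack is shown with the top on the left.

Stack      Input      Action
----------------------------
P $        a or id $  output P → X P'
X P' $     a or id $  output X → a
a P' $     a or id $  match 'a'
P' $       or id $    output P' → or X P'
or X P' $  or id $    match 'or'
X P' $     id $       output X → id
id P' $    id $       match 'id'
P' $       $          output P' → ε
$          $          accept

The string is accepted.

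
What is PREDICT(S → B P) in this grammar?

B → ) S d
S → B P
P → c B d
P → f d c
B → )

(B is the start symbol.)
PREDICT(S → B P) = (FIRST(RHS) \ {ε}) ∪ (FOLLOW(S) if ε ∈ FIRST(RHS), i.e. RHS ⇒* ε)
FIRST(B) = { ')' }
FIRST(B P) = { ')' }
ε ∉ FIRST(B P), so FOLLOW(S) is not added.
PREDICT(S → B P) = { ')' }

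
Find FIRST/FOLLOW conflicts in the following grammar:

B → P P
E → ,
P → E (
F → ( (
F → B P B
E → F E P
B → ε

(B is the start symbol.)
Nullable non-terminals: B.
FIRST sets used below: FIRST(P) = { '(', ',' }

B: nullable alternative(s) B → ε; FOLLOW(B) = { $, '(', ',' }
  B → P P: FIRST \ {ε} = { '(', ',' } — overlaps FOLLOW(B) on { '(', ',' }: CONFLICT
  B → ε: FIRST \ {ε} = { } — this is the only nullable alternative, skip

E, F, P have no nullable alternative, so no FIRST/FOLLOW check is needed there.

So the grammar has 1 FIRST/FOLLOW conflict (marked CONFLICT above).

Answer: Yes. B → P P with FOLLOW(B) on { '(', ',' }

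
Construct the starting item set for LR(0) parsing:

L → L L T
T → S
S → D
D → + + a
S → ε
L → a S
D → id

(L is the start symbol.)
{ [L → . L L T], [L → . a S], [L' → . L] }

First, augment the grammar with L' → L
I₀ = CLOSURE({ [L' → . L] }):
  [L' → . L] has the dot before L: add [L → . L L T], [L → . a S]
No further items can be added.

I₀ = { [L → . L L T], [L → . a S], [L' → . L] }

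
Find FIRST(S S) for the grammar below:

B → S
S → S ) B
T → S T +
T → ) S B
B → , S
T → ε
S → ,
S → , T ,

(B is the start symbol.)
{ ',' }

FIRST sets of the non-terminals involved (from the grammar, by fixed-point iteration):
  FIRST(S) = { ',' }

To compute FIRST(S S), process the symbols left to right:
Symbol S is a non-terminal. Add FIRST(S) \ {ε} = { ',' }
S is not nullable (ε ∉ FIRST(S)), so stop here.
FIRST(S S) = { ',' }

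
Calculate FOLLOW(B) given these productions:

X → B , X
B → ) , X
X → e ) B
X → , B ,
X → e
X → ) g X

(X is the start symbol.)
{ $, ',' }

To compute FOLLOW(B), find every occurrence of B on a right-hand side N → α B β: add FIRST(β) \ {ε}, and if β is empty or nullable also add FOLLOW(N). Iterate to a fixed point.

In X → B , X: B is followed by ',' X, add FIRST(',' X) \ {ε} = { ',' }
In X → e ) B: B is at the end, add FOLLOW(X)
In X → , B ,: B is followed by ',', add FIRST(',') \ {ε} = { ',' }

The FOLLOW sets referred to above (computed the same way, to a fixed point):
  FOLLOW(X) = { $, ',' }

Taking the union: FOLLOW(B) = { $, ',' }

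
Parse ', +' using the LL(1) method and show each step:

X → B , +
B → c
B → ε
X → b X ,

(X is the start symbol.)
LL(1) parsing maintains a stack (initially the start symbol over $) and the input. At each step: if the stack top is a terminal, match it against the current input token; if it is a non-terminal N, replace it with the RHS of M[N, lookahead] (the unique production whose predict set contains the lookahead).

Stack is shown with the top on the left.

Stack    Input  Action
----------------------
X $      , + $  output X → B , +
B , + $  , + $  output B → ε
, + $    , + $  match ','
+ $      + $    match '+'
$        $      accept

The string is accepted.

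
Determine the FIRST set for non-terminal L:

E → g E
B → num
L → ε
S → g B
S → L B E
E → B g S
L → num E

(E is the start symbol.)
{ 'num', ε }

From L → ε:
  - ε-production, so ε ∈ FIRST(L)
From L → num E:
  - num is a terminal: add 'num' and stop

Collecting: FIRST(L) = { 'num', ε }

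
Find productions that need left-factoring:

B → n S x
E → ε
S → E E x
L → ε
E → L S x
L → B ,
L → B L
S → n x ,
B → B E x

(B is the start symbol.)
Left-factoring is needed when two productions for the same non-terminal
share a common prefix on the right-hand side.

Productions for B:
  B → n S x
  B → B E x
Productions for E:
  E → ε
  E → L S x
Productions for S:
  S → E E x
  S → n x ,
Productions for L:
  L → ε
  L → B ,
  L → B L

Found common prefix 'B' in productions for L

Answer: Yes, L has productions with common prefix 'B'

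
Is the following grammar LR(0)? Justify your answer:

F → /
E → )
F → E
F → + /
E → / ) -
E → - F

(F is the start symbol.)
No. Shift-reduce conflict between [F → / .] and [E → / . ) -]

Augment with F' → F and build the canonical LR(0) collection (I0 = CLOSURE({[F' → . F]}), then GOTO on every symbol after a dot until no new states appear). It has 11 states:
  I0: { [E → . )], [E → . - F], [E → . / ) -], [F → . + /], [F → . /], [F → . E], [F' → . F] }  — shift
  I1: { [E → ) .] }  — reduce
  I2: { [F → + . /] }  — shift
  I3: { [E → - . F], [E → . )], [E → . - F], [E → . / ) -], [F → . + /], [F → . /], [F → . E] }  — shift
  I4: { [E → / . ) -], [F → / .] }  — shift, reduce
  I5: { [F → E .] }  — reduce
  I6: { [F' → F .] }  — accept
  I7: { [E → / ) . -] }  — shift
  I8: { [E → / ) - .] }  — reduce
  I9: { [E → - F .] }  — reduce
  I10: { [F → + / .] }  — reduce

Conflict in state I4:
  Shift-reduce conflict between [F → / .] and [E → / . ) -]
So the grammar is NOT LR(0).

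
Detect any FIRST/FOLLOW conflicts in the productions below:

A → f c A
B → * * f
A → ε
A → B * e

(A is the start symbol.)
No FIRST/FOLLOW conflicts.

Nullable non-terminals: A.
FIRST sets used below: FIRST(B) = { '*' }

A: nullable alternative(s) A → ε; FOLLOW(A) = { $ }
  A → f c A: FIRST \ {ε} = { 'f' } — disjoint from FOLLOW(A)
  A → ε: FIRST \ {ε} = { } — this is the only nullable alternative, skip
  A → B * e: FIRST \ {ε} = { '*' } — disjoint from FOLLOW(A)

B has no nullable alternative, so no FIRST/FOLLOW check is needed there.

No FIRST/FOLLOW conflicts found.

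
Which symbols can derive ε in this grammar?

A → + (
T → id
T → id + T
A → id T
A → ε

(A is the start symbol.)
A non-terminal is nullable if it can derive ε (the empty string): either it has an ε-production, or it has a production whose right-hand side consists entirely of nullable non-terminals.

ε-productions: A → ε
So A is immediately nullable.
No further non-terminal can be added: every production for the remaining non-terminals contains a terminal or a non-nullable non-terminal.
Nullable = { 'A' }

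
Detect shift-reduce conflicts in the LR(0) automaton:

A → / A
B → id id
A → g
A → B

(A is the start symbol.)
Augment with A' → A and build the canonical LR(0) collection (I0 = CLOSURE({[A' → . A]}), then GOTO on every symbol after a dot until no new states appear). It has 8 states:
  I0: { [A → . / A], [A → . B], [A → . g], [A' → . A], [B → . id id] }  — shift
  I1: { [A → . / A], [A → . B], [A → . g], [A → / . A], [B → . id id] }  — shift
  I2: { [A' → A .] }  — accept
  I3: { [A → B .] }  — reduce
  I4: { [A → g .] }  — reduce
  I5: { [B → id . id] }  — shift
  I6: { [B → id id .] }  — reduce
  I7: { [A → / A .] }  — reduce

No state contains both a complete item and a shift item.

Answer: No shift-reduce conflicts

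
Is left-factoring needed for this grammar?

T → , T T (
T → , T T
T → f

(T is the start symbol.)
Left-factoring is needed when two productions for the same non-terminal
share a common prefix on the right-hand side.

Productions for T:
  T → , T T (
  T → , T T
  T → f

Found common prefix ', T T' in productions for T

Answer: Yes, T has productions with common prefix ', T T'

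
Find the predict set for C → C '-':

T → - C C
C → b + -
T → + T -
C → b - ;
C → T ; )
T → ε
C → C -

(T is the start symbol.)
PREDICT(C → C '-') = (FIRST(RHS) \ {ε}) ∪ (FOLLOW(C) if ε ∈ FIRST(RHS), i.e. RHS ⇒* ε)
FIRST(C) = { '+', '-', ';', 'b' }
FIRST(C '-') = { '+', '-', ';', 'b' }
ε ∉ FIRST(C '-'), so FOLLOW(C) is not added.
PREDICT(C → C '-') = { '+', '-', ';', 'b' }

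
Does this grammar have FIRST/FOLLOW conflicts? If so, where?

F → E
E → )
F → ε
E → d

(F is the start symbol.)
No FIRST/FOLLOW conflicts.

A FIRST/FOLLOW conflict occurs when a non-terminal N has a nullable alternative N → β (β ⇒* ε) and another alternative N → α with FIRST(α) ∩ FOLLOW(N) ≠ ∅: on such a lookahead the parser cannot decide between expanding α and letting N vanish via β.

Nullable non-terminals: F.
FIRST sets used below: FIRST(E) = { ')', 'd' }

F: nullable alternative(s) F → ε; FOLLOW(F) = { $ }
  F → E: FIRST \ {ε} = { ')', 'd' } — disjoint from FOLLOW(F)
  F → ε: FIRST \ {ε} = { } — this is the only nullable alternative, skip

E has no nullable alternative, so no FIRST/FOLLOW check is needed there.

No FIRST/FOLLOW conflicts found.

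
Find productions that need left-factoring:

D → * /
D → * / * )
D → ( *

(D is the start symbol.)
Yes, D has productions with common prefix '* /'

Left-factoring is needed when two productions for the same non-terminal
share a common prefix on the right-hand side.

Productions for D:
  D → * /
  D → * / * )
  D → ( *

Found common prefix '* /' in productions for D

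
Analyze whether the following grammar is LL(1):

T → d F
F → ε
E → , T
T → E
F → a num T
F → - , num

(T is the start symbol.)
Yes, the grammar is LL(1).

A grammar is LL(1) if for each non-terminal N with multiple productions, the predict sets of those productions are pairwise disjoint, where PREDICT(N → α) = (FIRST(α) \ {ε}) ∪ (FOLLOW(N) if α ⇒* ε).

Relevant sets:
  FIRST(E) = { ',' }
  FOLLOW(F) = { $ }

For T:
  PREDICT(T → d F) = { 'd' }
  PREDICT(T → E) = { ',' }
For F:
  PREDICT(F → ε) = { $ }
  PREDICT(F → a num T) = { 'a' }
  PREDICT(F → '-' ',' num) = { '-' }
E has a single production, so nothing to check there.

All predict sets are disjoint. The grammar IS LL(1).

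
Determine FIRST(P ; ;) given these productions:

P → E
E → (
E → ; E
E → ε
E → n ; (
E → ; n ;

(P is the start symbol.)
{ '(', ';', 'n' }

FIRST sets of the non-terminals involved (from the grammar, by fixed-point iteration):
  FIRST(P) = { '(', ';', 'n', ε }

To compute FIRST(P ; ;), process the symbols left to right:
Symbol P is a non-terminal. Add FIRST(P) \ {ε} = { '(', ';', 'n' }
P is nullable (ε ∈ FIRST(P)), continue to the next symbol.
Symbol ; is a terminal. Add ';' and stop.
FIRST(P ; ;) = { '(', ';', 'n' }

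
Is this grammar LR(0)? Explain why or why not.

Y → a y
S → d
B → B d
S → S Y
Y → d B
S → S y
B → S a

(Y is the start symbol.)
A grammar is LR(0) if no state in the canonical LR(0) collection has:
  - both a shift item (dot before a terminal) and a complete item (shift-reduce conflict), or
  - two or more complete items (reduce-reduce conflict; the accept item [Y' → Y .] counts as a complete item here).

Augment with Y' → Y and build the canonical LR(0) collection (I0 = CLOSURE({[Y' → . Y]}), then GOTO on every symbol after a dot until no new states appear). It has 12 states:
  I0: { [Y → . a y], [Y → . d B], [Y' → . Y] }  — shift
  I1: { [Y' → Y .] }  — accept
  I2: { [Y → a . y] }  — shift
  I3: { [B → . B d], [B → . S a], [S → . S Y], [S → . S y], [S → . d], [Y → d . B] }  — shift
  I4: { [B → B . d], [Y → d B .] }  — shift, reduce
  I5: { [B → S . a], [S → S . Y], [S → S . y], [Y → . a y], [Y → . d B] }  — shift
  I6: { [S → d .] }  — reduce
  I7: { [S → S Y .] }  — reduce
  I8: { [B → S a .], [Y → a . y] }  — shift, reduce
  I9: { [S → S y .] }  — reduce
  I10: { [Y → a y .] }  — reduce
  I11: { [B → B d .] }  — reduce

Conflict in state I4:
  Shift-reduce conflict between [Y → d B .] and [B → B . d]
So the grammar is NOT LR(0).

Answer: No. Shift-reduce conflict between [Y → d B .] and [B → B . d]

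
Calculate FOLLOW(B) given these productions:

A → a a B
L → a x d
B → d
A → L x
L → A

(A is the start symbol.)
In A → a a B: B is at the end, add FOLLOW(A)

The FOLLOW sets referred to above (computed the same way, to a fixed point):
  FOLLOW(A) = { $, 'x' }

Taking the union: FOLLOW(B) = { $, 'x' }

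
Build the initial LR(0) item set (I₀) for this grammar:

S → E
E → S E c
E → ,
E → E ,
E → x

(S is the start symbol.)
{ [E → . ,], [E → . E ,], [E → . S E c], [E → . x], [S → . E], [S' → . S] }

First, augment the grammar with S' → S
I₀ = CLOSURE({ [S' → . S] }):
  [S' → . S] has the dot before S: add [S → . E]
  [S → . E] has the dot before E: add [E → . S E c], [E → . ,], [E → . E ,], [E → . x]
No further items can be added.

I₀ = { [E → . ,], [E → . E ,], [E → . S E c], [E → . x], [S → . E], [S' → . S] }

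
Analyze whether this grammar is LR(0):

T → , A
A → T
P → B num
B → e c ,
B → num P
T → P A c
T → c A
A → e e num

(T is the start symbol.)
A grammar is LR(0) if no state in the canonical LR(0) collection has:
  - both a shift item (dot before a terminal) and a complete item (shift-reduce conflict), or
  - two or more complete items (reduce-reduce conflict; the accept item [T' → T .] counts as a complete item here).

Augment with T' → T and build the canonical LR(0) collection (I0 = CLOSURE({[T' → . T]}), then GOTO on every symbol after a dot until no new states appear). It has 20 states:
  I0: { [B → . e c ,], [B → . num P], [P → . B num], [T → . , A], [T → . P A c], [T → . c A], [T' → . T] }  — shift
  I1: { [A → . T], [A → . e e num], [B → . e c ,], [B → . num P], [P → . B num], [T → , . A], [T → . , A], [T → . P A c], [T → . c A] }  — shift
  I2: { [P → B . num] }  — shift
  I3: { [A → . T], [A → . e e num], [B → . e c ,], [B → . num P], [P → . B num], [T → . , A], [T → . P A c], [T → . c A], [T → P . A c] }  — shift
  I4: { [T' → T .] }  — accept
  I5: { [A → . T], [A → . e e num], [B → . e c ,], [B → . num P], [P → . B num], [T → . , A], [T → . P A c], [T → . c A], [T → c . A] }  — shift
  I6: { [B → e . c ,] }  — shift
  I7: { [B → . e c ,], [B → . num P], [B → num . P], [P → . B num] }  — shift
  I8: { [B → num P .] }  — reduce
  I9: { [B → e c . ,] }  — shift
  I10: { [B → e c , .] }  — reduce
  I11: { [T → c A .] }  — reduce
  I12: { [A → T .] }  — reduce
  I13: { [A → e . e num], [B → e . c ,] }  — shift
  I14: { [A → e e . num] }  — shift
  I15: { [A → e e num .] }  — reduce
  I16: { [T → P A . c] }  — shift
  I17: { [T → P A c .] }  — reduce
  I18: { [P → B num .] }  — reduce
  I19: { [T → , A .] }  — reduce

Every state is either a pure shift/goto state or contains exactly one complete item and nothing to shift — no conflicts. The grammar is LR(0).

Answer: Yes, the grammar is LR(0)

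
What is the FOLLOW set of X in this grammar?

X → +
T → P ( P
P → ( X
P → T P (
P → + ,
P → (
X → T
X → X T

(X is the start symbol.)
To compute FOLLOW(X), find every occurrence of X on a right-hand side N → α X β: add FIRST(β) \ {ε}, and if β is empty or nullable also add FOLLOW(N). Iterate to a fixed point.

X is the start symbol, so $ ∈ FOLLOW(X).
In P → ( X: X is at the end, add FOLLOW(P)
In X → X T: X is followed by T, add FIRST(T) \ {ε} = { '(', '+' }

The FOLLOW sets referred to above (computed the same way, to a fixed point):
  FOLLOW(P) = { $, '(', '+' }

Taking the union: FOLLOW(X) = { $, '(', '+' }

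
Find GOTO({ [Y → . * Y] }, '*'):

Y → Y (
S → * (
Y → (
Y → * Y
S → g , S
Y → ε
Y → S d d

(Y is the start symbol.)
GOTO(I, '*') = CLOSURE({ [A → αX.β] : [A → α.Xβ] ∈ I, X = '*' })

Items with dot before '*', with the dot advanced:
  [Y → . * Y] → [Y → * . Y]
Closure of the advanced items:
  [Y → * . Y] has the dot before Y: add [Y → . Y (], [Y → . (], [Y → . * Y], [Y → .], [Y → . S d d]
  [Y → . S d d] has the dot before S: add [S → . * (], [S → . g , S]

GOTO = { [S → . * (], [S → . g , S], [Y → * . Y], [Y → . (], [Y → . * Y], [Y → . S d d], [Y → . Y (], [Y → .] }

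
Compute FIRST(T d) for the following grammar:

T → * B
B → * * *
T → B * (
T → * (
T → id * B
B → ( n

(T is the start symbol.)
FIRST sets of the non-terminals involved (from the grammar, by fixed-point iteration):
  FIRST(T) = { '(', '*', 'id' }

To compute FIRST(T d), process the symbols left to right:
Symbol T is a non-terminal. Add FIRST(T) \ {ε} = { '(', '*', 'id' }
T is not nullable (ε ∉ FIRST(T)), so stop here.
FIRST(T d) = { '(', '*', 'id' }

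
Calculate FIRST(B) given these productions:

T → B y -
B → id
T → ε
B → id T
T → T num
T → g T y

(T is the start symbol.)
From B → id:
  - id is a terminal: add 'id' and stop
From B → id T:
  - id is a terminal: add 'id' and stop

Collecting: FIRST(B) = { 'id' }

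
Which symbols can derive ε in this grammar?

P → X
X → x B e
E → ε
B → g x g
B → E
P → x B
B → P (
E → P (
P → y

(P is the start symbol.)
ε-productions: E → ε
So E is immediately nullable.
B → E: every symbol on the right is nullable, so B is nullable too.
No further non-terminal can be added: every production for the remaining non-terminals contains a terminal or a non-nullable non-terminal.
Nullable = { 'B', 'E' }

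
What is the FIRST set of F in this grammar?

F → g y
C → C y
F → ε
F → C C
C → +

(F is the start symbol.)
FIRST sets of the other non-terminals involved (by the same procedure, iterated to a fixed point):
  FIRST(C) = { '+' }

From F → g y:
  - g is a terminal: add 'g' and stop
From F → ε:
  - ε-production, so ε ∈ FIRST(F)
From F → C C:
  - C is a non-terminal: add FIRST(C) \ {ε} = { '+' }
    C is not nullable, so stop

Collecting: FIRST(F) = { '+', 'g', ε }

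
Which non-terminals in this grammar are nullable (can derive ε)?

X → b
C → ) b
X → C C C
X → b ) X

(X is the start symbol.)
A non-terminal is nullable if it can derive ε (the empty string): either it has an ε-production, or it has a production whose right-hand side consists entirely of nullable non-terminals.

There are no ε-productions, so no non-terminal can derive ε.
No non-terminals are nullable.

Answer: None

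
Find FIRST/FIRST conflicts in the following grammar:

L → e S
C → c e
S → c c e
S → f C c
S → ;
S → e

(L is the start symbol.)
A FIRST/FIRST conflict occurs when two productions N → α and N → β for the same non-terminal have FIRST(α) ∩ FIRST(β) ≠ ∅ (with ε ∈ FIRST of a nullable right-hand side, so two nullable alternatives also conflict).

Productions for S:
  S → c c e: FIRST = { 'c' }
  S → f C c: FIRST = { 'f' }
  S → ;: FIRST = { ';' }
  S → e: FIRST = { 'e' }
L, C have only one production, so no FIRST/FIRST conflict is possible there.

All alternatives of each non-terminal have pairwise disjoint FIRST sets.

Answer: No FIRST/FIRST conflicts.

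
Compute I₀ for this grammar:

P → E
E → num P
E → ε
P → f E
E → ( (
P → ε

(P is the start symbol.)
First, augment the grammar with P' → P
I₀ = CLOSURE({ [P' → . P] }):
  [P' → . P] has the dot before P: add [P → . E], [P → . f E], [P → .]
  [P → . E] has the dot before E: add [E → . num P], [E → .], [E → . ( (]
No further items can be added.

I₀ = { [E → . ( (], [E → . num P], [E → .], [P → . E], [P → . f E], [P → .], [P' → . P] }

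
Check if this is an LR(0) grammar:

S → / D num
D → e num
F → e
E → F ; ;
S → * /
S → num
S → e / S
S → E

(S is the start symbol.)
Augment with S' → S and build the canonical LR(0) collection (I0 = CLOSURE({[S' → . S]}), then GOTO on every symbol after a dot until no new states appear). It has 17 states:
  I0: { [E → . F ; ;], [F → . e], [S → . * /], [S → . / D num], [S → . E], [S → . e / S], [S → . num], [S' → . S] }  — shift
  I1: { [S → * . /] }  — shift
  I2: { [D → . e num], [S → / . D num] }  — shift
  I3: { [S → E .] }  — reduce
  I4: { [E → F . ; ;] }  — shift
  I5: { [S' → S .] }  — accept
  I6: { [F → e .], [S → e . / S] }  — shift, reduce
  I7: { [S → num .] }  — reduce
  I8: { [E → . F ; ;], [F → . e], [S → . * /], [S → . / D num], [S → . E], [S → . e / S], [S → . num], [S → e / . S] }  — shift
  I9: { [S → e / S .] }  — reduce
  I10: { [E → F ; . ;] }  — shift
  I11: { [E → F ; ; .] }  — reduce
  I12: { [S → / D . num] }  — shift
  I13: { [D → e . num] }  — shift
  I14: { [D → e num .] }  — reduce
  I15: { [S → / D num .] }  — reduce
  I16: { [S → * / .] }  — reduce

Conflict in state I6:
  Shift-reduce conflict between [F → e .] and [S → e . / S]
So the grammar is NOT LR(0).

Answer: No. Shift-reduce conflict between [F → e .] and [S → e . / S]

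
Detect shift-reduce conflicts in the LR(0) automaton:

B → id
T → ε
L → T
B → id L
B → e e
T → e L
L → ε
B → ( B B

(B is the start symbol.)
Augment with B' → B and build the canonical LR(0) collection (I0 = CLOSURE({[B' → . B]}), then GOTO on every symbol after a dot until no new states appear). It has 12 states:
  I0: { [B → . ( B B], [B → . e e], [B → . id L], [B → . id], [B' → . B] }  — shift
  I1: { [B → ( . B B], [B → . ( B B], [B → . e e], [B → . id L], [B → . id] }  — shift
  I2: { [B' → B .] }  — accept
  I3: { [B → e . e] }  — shift
  I4: { [B → id . L], [B → id .], [L → . T], [L → .], [T → . e L], [T → .] }  — shift, 3 reduces
  I5: { [B → id L .] }  — reduce
  I6: { [L → T .] }  — reduce
  I7: { [L → . T], [L → .], [T → . e L], [T → .], [T → e . L] }  — shift, 2 reduces
  I8: { [T → e L .] }  — reduce
  I9: { [B → e e .] }  — reduce
  I10: { [B → ( B . B], [B → . ( B B], [B → . e e], [B → . id L], [B → . id] }  — shift
  I11: { [B → ( B B .] }  — reduce

I4 contains reduce items [B → id .], [L → .], [T → .] and shift item [T → . e L] — shift-reduce conflict.
I7 contains reduce items [L → .], [T → .] and shift item [T → . e L] — shift-reduce conflict.

Answer: Yes — I4: [B → id .] vs [T → . e L]; I7: [L → .] vs [T → . e L]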